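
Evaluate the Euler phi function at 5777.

Factor: 5777 = 53 · 109.
φ(5777) = (53−1) · (109−1) = 52 · 108 = 5616.

5616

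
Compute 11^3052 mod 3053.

11^1 ≡ 11 (mod 3053)
11^2 ≡ 11^2 = 121 ≡ 121 (mod 3053)
11^4 ≡ 121^2 = 14641 ≡ 2429 (mod 3053)
11^8 ≡ 2429^2 = 5900041 ≡ 1645 (mod 3053)
11^16 ≡ 1645^2 = 2706025 ≡ 1067 (mod 3053)
11^32 ≡ 1067^2 = 1138489 ≡ 2773 (mod 3053)
11^64 ≡ 2773^2 = 7689529 ≡ 2075 (mod 3053)
11^128 ≡ 2075^2 = 4305625 ≡ 895 (mod 3053)
11^256 ≡ 895^2 = 801025 ≡ 1139 (mod 3053)
11^512 ≡ 1139^2 = 1297321 ≡ 2849 (mod 3053)
11^1024 ≡ 2849^2 = 8116801 ≡ 1927 (mod 3053)
11^2048 ≡ 1927^2 = 3713329 ≡ 881 (mod 3053)
3052 = 2048 + 512 + 256 + 128 + 64 + 32 + 8 + 4 in binary powers of 2.
So 11^3052 ≡ 881 · 2849 · 1139 · 895 · 2075 · 2773 · 1645 · 2429 ≡ 2968 (mod 3053).
Since 2968 ≠ 1, base 11 is a Fermat witness: 3053 is composite.

2968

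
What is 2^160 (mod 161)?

156

2^1 ≡ 2 (mod 161)
2^2 ≡ 2^2 = 4 ≡ 4 (mod 161)
2^4 ≡ 4^2 = 16 ≡ 16 (mod 161)
2^8 ≡ 16^2 = 256 ≡ 95 (mod 161)
2^16 ≡ 95^2 = 9025 ≡ 9 (mod 161)
2^32 ≡ 9^2 = 81 ≡ 81 (mod 161)
2^64 ≡ 81^2 = 6561 ≡ 121 (mod 161)
2^128 ≡ 121^2 = 14641 ≡ 151 (mod 161)
160 = 128 + 32 in binary powers of 2.
So 2^160 ≡ 151 · 81 ≡ 156 (mod 161).
Since 156 ≠ 1, base 2 is a Fermat witness: 161 is composite.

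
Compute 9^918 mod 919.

9^1 ≡ 9 (mod 919)
9^2 ≡ 9^2 = 81 ≡ 81 (mod 919)
9^4 ≡ 81^2 = 6561 ≡ 128 (mod 919)
9^8 ≡ 128^2 = 16384 ≡ 761 (mod 919)
9^16 ≡ 761^2 = 579121 ≡ 151 (mod 919)
9^32 ≡ 151^2 = 22801 ≡ 745 (mod 919)
9^64 ≡ 745^2 = 555025 ≡ 868 (mod 919)
9^128 ≡ 868^2 = 753424 ≡ 763 (mod 919)
9^256 ≡ 763^2 = 582169 ≡ 442 (mod 919)
9^512 ≡ 442^2 = 195364 ≡ 536 (mod 919)
918 = 512 + 256 + 128 + 16 + 4 + 2 in binary powers of 2.
So 9^918 ≡ 536 · 442 · 763 · 151 · 128 · 81 ≡ 1 (mod 919).
Since the result is 1, base 9 gives no evidence that 919 is composite.

1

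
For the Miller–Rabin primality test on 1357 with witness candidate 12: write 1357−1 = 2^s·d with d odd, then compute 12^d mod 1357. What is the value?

579

1357 − 1 = 1356 = 2^2 · 339, so d = 339.
12^1 ≡ 12 (mod 1357)
12^2 ≡ 12^2 = 144 ≡ 144 (mod 1357)
12^4 ≡ 144^2 = 20736 ≡ 381 (mod 1357)
12^8 ≡ 381^2 = 145161 ≡ 1319 (mod 1357)
12^16 ≡ 1319^2 = 1739761 ≡ 87 (mod 1357)
12^32 ≡ 87^2 = 7569 ≡ 784 (mod 1357)
12^64 ≡ 784^2 = 614656 ≡ 1292 (mod 1357)
12^128 ≡ 1292^2 = 1669264 ≡ 154 (mod 1357)
12^256 ≡ 154^2 = 23716 ≡ 647 (mod 1357)
339 = 256 + 64 + 16 + 2 + 1 in binary powers of 2.
So 12^339 ≡ 647 · 1292 · 87 · 144 · 12 ≡ 579 (mod 1357).
Squaring chain: 579 → 62; never reaches −1, so base 12 is a Miller–Rabin witness that 1357 is composite.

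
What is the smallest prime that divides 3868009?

71

3868009 is odd.
Digit sum 34, not divisible by 3.
Ends in 9: not divisible by 5.
7: 3868009 = 7·552572 + 5
11: 3868009 = 11·351637 + 2
13: 3868009 = 13·297539 + 2
17: 3868009 = 17·227529 + 16
19: 3868009 = 19·203579 + 8
23: 3868009 = 23·168174 + 7
29: 3868009 = 29·133379 + 18
31: 3868009 = 31·124774 + 15
37: 3868009 = 37·104540 + 29
41: 3868009 = 41·94341 + 28
43: 3868009 = 43·89953 + 30
47: 3868009 = 47·82298 + 3
53: 3868009 = 53·72981 + 16
59: 3868009 = 59·65559 + 28
61: 3868009 = 61·63409 + 60
67: 3868009 = 67·57731 + 32
71: 3868009 = 71·54479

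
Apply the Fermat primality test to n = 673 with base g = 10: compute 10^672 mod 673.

1

10^1 ≡ 10 (mod 673)
10^2 ≡ 10^2 = 100 ≡ 100 (mod 673)
10^4 ≡ 100^2 = 10000 ≡ 578 (mod 673)
10^8 ≡ 578^2 = 334084 ≡ 276 (mod 673)
10^16 ≡ 276^2 = 76176 ≡ 127 (mod 673)
10^32 ≡ 127^2 = 16129 ≡ 650 (mod 673)
10^64 ≡ 650^2 = 422500 ≡ 529 (mod 673)
10^128 ≡ 529^2 = 279841 ≡ 546 (mod 673)
10^256 ≡ 546^2 = 298116 ≡ 650 (mod 673)
10^512 ≡ 650^2 = 422500 ≡ 529 (mod 673)
672 = 512 + 128 + 32 in binary powers of 2.
So 10^672 ≡ 529 · 546 · 650 ≡ 1 (mod 673).
Since the result is 1, base 10 gives no evidence that 673 is composite.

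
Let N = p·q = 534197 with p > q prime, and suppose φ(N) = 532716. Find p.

863

φ(n) = (p−1)(q−1) = n − (p+q) + 1, so p + q = 534197 − 532716 + 1 = 1482.
p and q are the roots of t² − 1482t + 534197 = 0.
Discriminant: 1482² − 4·534197 = 2196324 − 2136788 = 59536; √59536 = 244.
q = (1482 − 244)/2 = 619, p = (1482 + 244)/2 = 863.
Check: 619 · 863 = 534197.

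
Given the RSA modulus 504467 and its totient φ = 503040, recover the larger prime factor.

787

φ(n) = (p−1)(q−1) = n − (p+q) + 1, so p + q = 504467 − 503040 + 1 = 1428.
p and q are the roots of t² − 1428t + 504467 = 0.
Discriminant: 1428² − 4·504467 = 2039184 − 2017868 = 21316; √21316 = 146.
q = (1428 − 146)/2 = 641, p = (1428 + 146)/2 = 787.
Check: 641 · 787 = 504467.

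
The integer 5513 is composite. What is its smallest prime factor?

37

5513 is odd.
Digit sum 14, not divisible by 3.
Ends in 3: not divisible by 5.
7: 5513 = 7·787 + 4
11: 5513 = 11·501 + 2
13: 5513 = 13·424 + 1
17: 5513 = 17·324 + 5
19: 5513 = 19·290 + 3
23: 5513 = 23·239 + 16
29: 5513 = 29·190 + 3
31: 5513 = 31·177 + 26
37: 5513 = 37·149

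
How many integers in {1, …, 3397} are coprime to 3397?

Factor: 3397 = 43 · 79.
φ(3397) = (43−1) · (79−1) = 42 · 78 = 3276.

3276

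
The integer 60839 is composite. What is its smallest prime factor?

83

60839 is odd.
Digit sum 26, not divisible by 3.
Ends in 9: not divisible by 5.
7: 60839 = 7·8691 + 2
11: 60839 = 11·5530 + 9
13: 60839 = 13·4679 + 12
17: 60839 = 17·3578 + 13
19: 60839 = 19·3202 + 1
23: 60839 = 23·2645 + 4
29: 60839 = 29·2097 + 26
31: 60839 = 31·1962 + 17
37: 60839 = 37·1644 + 11
41: 60839 = 41·1483 + 36
43: 60839 = 43·1414 + 37
47: 60839 = 47·1294 + 21
53: 60839 = 53·1147 + 48
59: 60839 = 59·1031 + 10
61: 60839 = 61·997 + 22
67: 60839 = 67·908 + 3
71: 60839 = 71·856 + 63
73: 60839 = 73·833 + 30
79: 60839 = 79·770 + 9
83: 60839 = 83·733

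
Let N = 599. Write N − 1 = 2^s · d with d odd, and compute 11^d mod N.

599 − 1 = 598 = 2^1 · 299, so d = 299.
11^1 ≡ 11 (mod 599)
11^2 ≡ 11^2 = 121 ≡ 121 (mod 599)
11^4 ≡ 121^2 = 14641 ≡ 265 (mod 599)
11^8 ≡ 265^2 = 70225 ≡ 142 (mod 599)
11^16 ≡ 142^2 = 20164 ≡ 397 (mod 599)
11^32 ≡ 397^2 = 157609 ≡ 72 (mod 599)
11^64 ≡ 72^2 = 5184 ≡ 392 (mod 599)
11^128 ≡ 392^2 = 153664 ≡ 320 (mod 599)
11^256 ≡ 320^2 = 102400 ≡ 570 (mod 599)
299 = 256 + 32 + 8 + 2 + 1 in binary powers of 2.
So 11^299 ≡ 570 · 72 · 142 · 121 · 11 ≡ 598 (mod 599).
Since 11^d ≡ 598 (mod 599), base 11 does not prove 599 composite.

598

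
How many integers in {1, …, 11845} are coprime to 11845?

8976

Factor: 11845 = 5 · 23 · 103.
φ(11845) = (5−1) · (23−1) · (103−1) = 4 · 22 · 102 = 8976.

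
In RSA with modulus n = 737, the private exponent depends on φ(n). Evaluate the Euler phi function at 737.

Factor: 737 = 11 · 67.
φ(737) = (11−1) · (67−1) = 10 · 66 = 660.

660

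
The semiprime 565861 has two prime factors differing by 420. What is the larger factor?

991

Since p = q + 420, we have 565861 = q(q + 420), so q² + 420q − 565861 = 0.
Discriminant: 420² + 4·565861 = 176400 + 2263444 = 2439844; √2439844 = 1562.
q = (−420 + 1562)/2 = 571, and p = q + 420 = 991.
Check: 571 · 991 = 565861.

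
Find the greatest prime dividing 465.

31

465 = 3 · 155
155 = 5 · 31
31 is prime.
So 465 = 3 · 5 · 31; the largest prime factor is 31.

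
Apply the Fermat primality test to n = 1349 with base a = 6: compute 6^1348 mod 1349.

161

6^1 ≡ 6 (mod 1349)
6^2 ≡ 6^2 = 36 ≡ 36 (mod 1349)
6^4 ≡ 36^2 = 1296 ≡ 1296 (mod 1349)
6^8 ≡ 1296^2 = 1679616 ≡ 111 (mod 1349)
6^16 ≡ 111^2 = 12321 ≡ 180 (mod 1349)
6^32 ≡ 180^2 = 32400 ≡ 24 (mod 1349)
6^64 ≡ 24^2 = 576 ≡ 576 (mod 1349)
6^128 ≡ 576^2 = 331776 ≡ 1271 (mod 1349)
6^256 ≡ 1271^2 = 1615441 ≡ 688 (mod 1349)
6^512 ≡ 688^2 = 473344 ≡ 1194 (mod 1349)
6^1024 ≡ 1194^2 = 1425636 ≡ 1092 (mod 1349)
1348 = 1024 + 256 + 64 + 4 in binary powers of 2.
So 6^1348 ≡ 1092 · 688 · 576 · 1296 ≡ 161 (mod 1349).
Since 161 ≠ 1, base 6 is a Fermat witness: 1349 is composite.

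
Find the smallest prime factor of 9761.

9761 is odd.
Digit sum 23, not divisible by 3.
Ends in 1: not divisible by 5.
7: 9761 = 7·1394 + 3
11: 9761 = 11·887 + 4
13: 9761 = 13·750 + 11
17: 9761 = 17·574 + 3
19: 9761 = 19·513 + 14
23: 9761 = 23·424 + 9
29: 9761 = 29·336 + 17
31: 9761 = 31·314 + 27
37: 9761 = 37·263 + 30
41: 9761 = 41·238 + 3
43: 9761 = 43·227

43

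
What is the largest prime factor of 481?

481 = 13 · 37
37 is prime.
So 481 = 13 · 37; the largest prime factor is 37.

37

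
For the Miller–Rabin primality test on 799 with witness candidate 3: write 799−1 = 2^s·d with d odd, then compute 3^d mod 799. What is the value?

686

799 − 1 = 798 = 2^1 · 399, so d = 399.
3^1 ≡ 3 (mod 799)
3^2 ≡ 3^2 = 9 ≡ 9 (mod 799)
3^4 ≡ 9^2 = 81 ≡ 81 (mod 799)
3^8 ≡ 81^2 = 6561 ≡ 169 (mod 799)
3^16 ≡ 169^2 = 28561 ≡ 596 (mod 799)
3^32 ≡ 596^2 = 355216 ≡ 460 (mod 799)
3^64 ≡ 460^2 = 211600 ≡ 664 (mod 799)
3^128 ≡ 664^2 = 440896 ≡ 647 (mod 799)
3^256 ≡ 647^2 = 418609 ≡ 732 (mod 799)
399 = 256 + 128 + 8 + 4 + 2 + 1 in binary powers of 2.
So 3^399 ≡ 732 · 647 · 169 · 81 · 9 · 3 ≡ 686 (mod 799).
Squaring chain: 686; never reaches −1, so base 3 is a Miller–Rabin witness that 799 is composite.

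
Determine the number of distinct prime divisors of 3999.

3

3999 = 3 · 1333
1333 = 31 · 43
3999 = 3 · 31 · 43, which has 3 distinct prime factors.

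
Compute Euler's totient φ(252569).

233536

Factor: 252569 = 17 · 83 · 179.
φ(252569) = (17−1) · (83−1) · (179−1) = 16 · 82 · 178 = 233536.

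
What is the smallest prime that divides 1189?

1189 is odd.
Digit sum 19, not divisible by 3.
Ends in 9: not divisible by 5.
7: 1189 = 7·169 + 6
11: 1189 = 11·108 + 1
13: 1189 = 13·91 + 6
17: 1189 = 17·69 + 16
19: 1189 = 19·62 + 11
23: 1189 = 23·51 + 16
29: 1189 = 29·41

29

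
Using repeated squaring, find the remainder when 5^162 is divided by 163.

5^1 ≡ 5 (mod 163)
5^2 ≡ 5^2 = 25 ≡ 25 (mod 163)
5^4 ≡ 25^2 = 625 ≡ 136 (mod 163)
5^8 ≡ 136^2 = 18496 ≡ 77 (mod 163)
5^16 ≡ 77^2 = 5929 ≡ 61 (mod 163)
5^32 ≡ 61^2 = 3721 ≡ 135 (mod 163)
5^64 ≡ 135^2 = 18225 ≡ 132 (mod 163)
5^128 ≡ 132^2 = 17424 ≡ 146 (mod 163)
162 = 128 + 32 + 2 in binary powers of 2.
So 5^162 ≡ 146 · 135 · 25 ≡ 1 (mod 163).
Since the result is 1, base 5 gives no evidence that 163 is composite.

1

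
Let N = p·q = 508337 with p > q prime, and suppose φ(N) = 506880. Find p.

φ(n) = (p−1)(q−1) = n − (p+q) + 1, so p + q = 508337 − 506880 + 1 = 1458.
p and q are the roots of t² − 1458t + 508337 = 0.
Discriminant: 1458² − 4·508337 = 2125764 − 2033348 = 92416; √92416 = 304.
q = (1458 − 304)/2 = 577, p = (1458 + 304)/2 = 881.
Check: 577 · 881 = 508337.

881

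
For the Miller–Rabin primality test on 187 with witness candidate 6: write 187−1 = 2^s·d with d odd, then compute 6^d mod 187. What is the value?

187 − 1 = 186 = 2^1 · 93, so d = 93.
6^1 ≡ 6 (mod 187)
6^2 ≡ 6^2 = 36 ≡ 36 (mod 187)
6^4 ≡ 36^2 = 1296 ≡ 174 (mod 187)
6^8 ≡ 174^2 = 30276 ≡ 169 (mod 187)
6^16 ≡ 169^2 = 28561 ≡ 137 (mod 187)
6^32 ≡ 137^2 = 18769 ≡ 69 (mod 187)
6^64 ≡ 69^2 = 4761 ≡ 86 (mod 187)
93 = 64 + 16 + 8 + 4 + 1 in binary powers of 2.
So 6^93 ≡ 86 · 137 · 169 · 174 · 6 ≡ 95 (mod 187).
Squaring chain: 95; never reaches −1, so base 6 is a Miller–Rabin witness that 187 is composite.

95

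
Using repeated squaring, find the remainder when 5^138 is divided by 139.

5^1 ≡ 5 (mod 139)
5^2 ≡ 5^2 = 25 ≡ 25 (mod 139)
5^4 ≡ 25^2 = 625 ≡ 69 (mod 139)
5^8 ≡ 69^2 = 4761 ≡ 35 (mod 139)
5^16 ≡ 35^2 = 1225 ≡ 113 (mod 139)
5^32 ≡ 113^2 = 12769 ≡ 120 (mod 139)
5^64 ≡ 120^2 = 14400 ≡ 83 (mod 139)
5^128 ≡ 83^2 = 6889 ≡ 78 (mod 139)
138 = 128 + 8 + 2 in binary powers of 2.
So 5^138 ≡ 78 · 35 · 25 ≡ 1 (mod 139).
Since the result is 1, base 5 gives no evidence that 139 is composite.

1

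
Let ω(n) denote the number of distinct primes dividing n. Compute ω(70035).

70035 = 3 · 23345
23345 = 5 · 4669
4669 = 7 · 667
667 = 23 · 29
70035 = 3 · 5 · 7 · 23 · 29, which has 5 distinct prime factors.

5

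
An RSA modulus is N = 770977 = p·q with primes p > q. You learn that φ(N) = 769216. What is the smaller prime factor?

809

φ(n) = (p−1)(q−1) = n − (p+q) + 1, so p + q = 770977 − 769216 + 1 = 1762.
p and q are the roots of t² − 1762t + 770977 = 0.
Discriminant: 1762² − 4·770977 = 3104644 − 3083908 = 20736; √20736 = 144.
q = (1762 − 144)/2 = 809, p = (1762 + 144)/2 = 953.
Check: 809 · 953 = 770977.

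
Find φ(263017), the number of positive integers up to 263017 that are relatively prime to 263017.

244944

Factor: 263017 = 19 · 109 · 127.
φ(263017) = (19−1) · (109−1) · (127−1) = 18 · 108 · 126 = 244944.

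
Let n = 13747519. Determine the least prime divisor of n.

13747519 is odd.
Digit sum 37, not divisible by 3.
Ends in 9: not divisible by 5.
7: 13747519 = 7·1963931 + 2
11: 13747519 = 11·1249774 + 5
13: 13747519 = 13·1057501 + 6
17: 13747519 = 17·808677 + 10
19: 13747519 = 19·723553 + 12
23: 13747519 = 23·597718 + 5
29: 13747519 = 29·474052 + 11
31: 13747519 = 31·443468 + 11
37: 13747519 = 37·371554 + 21
41: 13747519 = 41·335305 + 14
43: 13747519 = 43·319709 + 32
47: 13747519 = 47·292500 + 19
53: 13747519 = 53·259387 + 8
59: 13747519 = 59·233008 + 47
61: 13747519 = 61·225369 + 10
67: 13747519 = 67·205186 + 57
71: 13747519 = 71·193627 + 2
73: 13747519 = 73·188322 + 13
79: 13747519 = 79·174019 + 18
83: 13747519 = 83·165632 + 63
89: 13747519 = 89·154466 + 45
97: 13747519 = 97·141727

97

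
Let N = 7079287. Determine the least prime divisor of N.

7079287 is odd.
Digit sum 40, not divisible by 3.
Ends in 7: not divisible by 5.
7: 7079287 = 7·1011326 + 5
11: 7079287 = 11·643571 + 6
13: 7079287 = 13·544560 + 7
17: 7079287 = 17·416428 + 11
19: 7079287 = 19·372594 + 1
23: 7079287 = 23·307795 + 2
29: 7079287 = 29·244113 + 10
31: 7079287 = 31·228364 + 3
37: 7079287 = 37·191332 + 3
41: 7079287 = 41·172665 + 22
43: 7079287 = 43·164634 + 25
47: 7079287 = 47·150623 + 6
53: 7079287 = 53·133571 + 24
59: 7079287 = 59·119987 + 54
61: 7079287 = 61·116053 + 54
67: 7079287 = 67·105661

67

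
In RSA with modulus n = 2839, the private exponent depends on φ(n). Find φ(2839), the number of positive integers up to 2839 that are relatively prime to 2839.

Factor: 2839 = 17 · 167.
φ(2839) = (17−1) · (167−1) = 16 · 166 = 2656.

2656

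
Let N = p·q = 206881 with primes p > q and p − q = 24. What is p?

Since p = q + 24, we have 206881 = q(q + 24), so q² + 24q − 206881 = 0.
Discriminant: 24² + 4·206881 = 576 + 827524 = 828100; √828100 = 910.
q = (−24 + 910)/2 = 443, and p = q + 24 = 467.
Check: 443 · 467 = 206881.

467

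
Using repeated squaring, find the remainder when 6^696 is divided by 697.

6^1 ≡ 6 (mod 697)
6^2 ≡ 6^2 = 36 ≡ 36 (mod 697)
6^4 ≡ 36^2 = 1296 ≡ 599 (mod 697)
6^8 ≡ 599^2 = 358801 ≡ 543 (mod 697)
6^16 ≡ 543^2 = 294849 ≡ 18 (mod 697)
6^32 ≡ 18^2 = 324 ≡ 324 (mod 697)
6^64 ≡ 324^2 = 104976 ≡ 426 (mod 697)
6^128 ≡ 426^2 = 181476 ≡ 256 (mod 697)
6^256 ≡ 256^2 = 65536 ≡ 18 (mod 697)
6^512 ≡ 18^2 = 324 ≡ 324 (mod 697)
696 = 512 + 128 + 32 + 16 + 8 in binary powers of 2.
So 6^696 ≡ 324 · 256 · 324 · 18 · 543 ≡ 305 (mod 697).
Since 305 ≠ 1, base 6 is a Fermat witness: 697 is composite.

305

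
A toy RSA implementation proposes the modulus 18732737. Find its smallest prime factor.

18732737 is odd.
Digit sum 38, not divisible by 3.
Ends in 7: not divisible by 5.
7: 18732737 = 7·2676105 + 2
11: 18732737 = 11·1702976 + 1
13: 18732737 = 13·1440979 + 10
17: 18732737 = 17·1101925 + 12
19: 18732737 = 19·985933 + 10
23: 18732737 = 23·814466 + 19
29: 18732737 = 29·645956 + 13
31: 18732737 = 31·604281 + 26
37: 18732737 = 37·506290 + 7
41: 18732737 = 41·456896 + 1
43: 18732737 = 43·435645 + 2
47: 18732737 = 47·398568 + 41
53: 18732737 = 53·353447 + 46
59: 18732737 = 59·317504 + 1
61: 18732737 = 61·307094 + 3
67: 18732737 = 67·279593 + 6
71: 18732737 = 71·263841 + 26
73: 18732737 = 73·256612 + 61
79: 18732737 = 79·237123 + 20
83: 18732737 = 83·225695 + 52
89: 18732737 = 89·210480 + 17
97: 18732737 = 97·193121

97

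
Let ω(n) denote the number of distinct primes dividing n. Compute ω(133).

133 = 7 · 19
133 = 7 · 19, which has 2 distinct prime factors.

2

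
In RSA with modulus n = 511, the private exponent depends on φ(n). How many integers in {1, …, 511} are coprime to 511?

Factor: 511 = 7 · 73.
φ(511) = (7−1) · (73−1) = 6 · 72 = 432.

432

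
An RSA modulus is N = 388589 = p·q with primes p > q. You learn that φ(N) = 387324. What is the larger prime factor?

φ(n) = (p−1)(q−1) = n − (p+q) + 1, so p + q = 388589 − 387324 + 1 = 1266.
p and q are the roots of t² − 1266t + 388589 = 0.
Discriminant: 1266² − 4·388589 = 1602756 − 1554356 = 48400; √48400 = 220.
q = (1266 − 220)/2 = 523, p = (1266 + 220)/2 = 743.
Check: 523 · 743 = 388589.

743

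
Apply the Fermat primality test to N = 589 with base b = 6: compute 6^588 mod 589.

311

6^1 ≡ 6 (mod 589)
6^2 ≡ 6^2 = 36 ≡ 36 (mod 589)
6^4 ≡ 36^2 = 1296 ≡ 118 (mod 589)
6^8 ≡ 118^2 = 13924 ≡ 377 (mod 589)
6^16 ≡ 377^2 = 142129 ≡ 180 (mod 589)
6^32 ≡ 180^2 = 32400 ≡ 5 (mod 589)
6^64 ≡ 5^2 = 25 ≡ 25 (mod 589)
6^128 ≡ 25^2 = 625 ≡ 36 (mod 589)
6^256 ≡ 36^2 = 1296 ≡ 118 (mod 589)
6^512 ≡ 118^2 = 13924 ≡ 377 (mod 589)
588 = 512 + 64 + 8 + 4 in binary powers of 2.
So 6^588 ≡ 377 · 25 · 377 · 118 ≡ 311 (mod 589).
Since 311 ≠ 1, base 6 is a Fermat witness: 589 is composite.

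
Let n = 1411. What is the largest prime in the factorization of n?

1411 = 17 · 83
83 is prime.
So 1411 = 17 · 83; the largest prime factor is 83.

83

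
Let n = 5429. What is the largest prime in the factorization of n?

5429 = 61 · 89
89 is prime.
So 5429 = 61 · 89; the largest prime factor is 89.

89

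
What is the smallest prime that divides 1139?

17

1139 is odd.
Digit sum 14, not divisible by 3.
Ends in 9: not divisible by 5.
7: 1139 = 7·162 + 5
11: 1139 = 11·103 + 6
13: 1139 = 13·87 + 8
17: 1139 = 17·67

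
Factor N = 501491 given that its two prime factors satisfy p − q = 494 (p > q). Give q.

503

Since p = q + 494, we have 501491 = q(q + 494), so q² + 494q − 501491 = 0.
Discriminant: 494² + 4·501491 = 244036 + 2005964 = 2250000; √2250000 = 1500.
q = (−494 + 1500)/2 = 503, and p = q + 494 = 997.
Check: 503 · 997 = 501491.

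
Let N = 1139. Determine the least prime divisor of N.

1139 is odd.
Digit sum 14, not divisible by 3.
Ends in 9: not divisible by 5.
7: 1139 = 7·162 + 5
11: 1139 = 11·103 + 6
13: 1139 = 13·87 + 8
17: 1139 = 17·67

17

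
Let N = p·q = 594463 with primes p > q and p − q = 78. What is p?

Since p = q + 78, we have 594463 = q(q + 78), so q² + 78q − 594463 = 0.
Discriminant: 78² + 4·594463 = 6084 + 2377852 = 2383936; √2383936 = 1544.
q = (−78 + 1544)/2 = 733, and p = q + 78 = 811.
Check: 733 · 811 = 594463.

811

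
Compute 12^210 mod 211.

12^1 ≡ 12 (mod 211)
12^2 ≡ 12^2 = 144 ≡ 144 (mod 211)
12^4 ≡ 144^2 = 20736 ≡ 58 (mod 211)
12^8 ≡ 58^2 = 3364 ≡ 199 (mod 211)
12^16 ≡ 199^2 = 39601 ≡ 144 (mod 211)
12^32 ≡ 144^2 = 20736 ≡ 58 (mod 211)
12^64 ≡ 58^2 = 3364 ≡ 199 (mod 211)
12^128 ≡ 199^2 = 39601 ≡ 144 (mod 211)
210 = 128 + 64 + 16 + 2 in binary powers of 2.
So 12^210 ≡ 144 · 199 · 144 · 144 ≡ 1 (mod 211).
Since the result is 1, base 12 gives no evidence that 211 is composite.

1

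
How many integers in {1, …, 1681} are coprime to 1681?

1640

Factor: 1681 = 41^2.
φ(1681) = 41^1·(41−1) = 1640.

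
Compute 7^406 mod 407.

81

7^1 ≡ 7 (mod 407)
7^2 ≡ 7^2 = 49 ≡ 49 (mod 407)
7^4 ≡ 49^2 = 2401 ≡ 366 (mod 407)
7^8 ≡ 366^2 = 133956 ≡ 53 (mod 407)
7^16 ≡ 53^2 = 2809 ≡ 367 (mod 407)
7^32 ≡ 367^2 = 134689 ≡ 379 (mod 407)
7^64 ≡ 379^2 = 143641 ≡ 377 (mod 407)
7^128 ≡ 377^2 = 142129 ≡ 86 (mod 407)
7^256 ≡ 86^2 = 7396 ≡ 70 (mod 407)
406 = 256 + 128 + 16 + 4 + 2 in binary powers of 2.
So 7^406 ≡ 70 · 86 · 367 · 366 · 49 ≡ 81 (mod 407).
Since 81 ≠ 1, base 7 is a Fermat witness: 407 is composite.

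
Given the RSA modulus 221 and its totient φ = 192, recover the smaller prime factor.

13

φ(n) = (p−1)(q−1) = n − (p+q) + 1, so p + q = 221 − 192 + 1 = 30.
p and q are the roots of t² − 30t + 221 = 0.
Discriminant: 30² − 4·221 = 900 − 884 = 16; √16 = 4.
q = (30 − 4)/2 = 13, p = (30 + 4)/2 = 17.
Check: 13 · 17 = 221.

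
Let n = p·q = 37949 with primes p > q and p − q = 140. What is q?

Since p = q + 140, we have 37949 = q(q + 140), so q² + 140q − 37949 = 0.
Discriminant: 140² + 4·37949 = 19600 + 151796 = 171396; √171396 = 414.
q = (−140 + 414)/2 = 137, and p = q + 140 = 277.
Check: 137 · 277 = 37949.

137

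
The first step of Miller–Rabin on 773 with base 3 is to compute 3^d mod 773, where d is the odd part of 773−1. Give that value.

317

773 − 1 = 772 = 2^2 · 193, so d = 193.
3^1 ≡ 3 (mod 773)
3^2 ≡ 3^2 = 9 ≡ 9 (mod 773)
3^4 ≡ 9^2 = 81 ≡ 81 (mod 773)
3^8 ≡ 81^2 = 6561 ≡ 377 (mod 773)
3^16 ≡ 377^2 = 142129 ≡ 670 (mod 773)
3^32 ≡ 670^2 = 448900 ≡ 560 (mod 773)
3^64 ≡ 560^2 = 313600 ≡ 535 (mod 773)
3^128 ≡ 535^2 = 286225 ≡ 215 (mod 773)
193 = 128 + 64 + 1 in binary powers of 2.
So 3^193 ≡ 215 · 535 · 3 ≡ 317 (mod 773).
Squaring chain: 317 → 772; reaches −1, so base 3 does not prove 773 composite.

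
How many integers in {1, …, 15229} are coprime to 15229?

Factor: 15229 = 97 · 157.
φ(15229) = (97−1) · (157−1) = 96 · 156 = 14976.

14976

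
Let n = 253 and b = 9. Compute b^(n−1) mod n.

202

9^1 ≡ 9 (mod 253)
9^2 ≡ 9^2 = 81 ≡ 81 (mod 253)
9^4 ≡ 81^2 = 6561 ≡ 236 (mod 253)
9^8 ≡ 236^2 = 55696 ≡ 36 (mod 253)
9^16 ≡ 36^2 = 1296 ≡ 31 (mod 253)
9^32 ≡ 31^2 = 961 ≡ 202 (mod 253)
9^64 ≡ 202^2 = 40804 ≡ 71 (mod 253)
9^128 ≡ 71^2 = 5041 ≡ 234 (mod 253)
252 = 128 + 64 + 32 + 16 + 8 + 4 in binary powers of 2.
So 9^252 ≡ 234 · 71 · 202 · 31 · 36 · 236 ≡ 202 (mod 253).
Since 202 ≠ 1, base 9 is a Fermat witness: 253 is composite.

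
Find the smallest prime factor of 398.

2

398 is even: 2 divides it.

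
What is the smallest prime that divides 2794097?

43

2794097 is odd.
Digit sum 38, not divisible by 3.
Ends in 7: not divisible by 5.
7: 2794097 = 7·399156 + 5
11: 2794097 = 11·254008 + 9
13: 2794097 = 13·214930 + 7
17: 2794097 = 17·164358 + 11
19: 2794097 = 19·147057 + 14
23: 2794097 = 23·121482 + 11
29: 2794097 = 29·96348 + 5
31: 2794097 = 31·90132 + 5
37: 2794097 = 37·75516 + 5
41: 2794097 = 41·68148 + 29
43: 2794097 = 43·64979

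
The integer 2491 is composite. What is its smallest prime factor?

2491 is odd.
Digit sum 16, not divisible by 3.
Ends in 1: not divisible by 5.
7: 2491 = 7·355 + 6
11: 2491 = 11·226 + 5
13: 2491 = 13·191 + 8
17: 2491 = 17·146 + 9
19: 2491 = 19·131 + 2
23: 2491 = 23·108 + 7
29: 2491 = 29·85 + 26
31: 2491 = 31·80 + 11
37: 2491 = 37·67 + 12
41: 2491 = 41·60 + 31
43: 2491 = 43·57 + 40
47: 2491 = 47·53

47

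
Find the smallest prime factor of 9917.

47

9917 is odd.
Digit sum 26, not divisible by 3.
Ends in 7: not divisible by 5.
7: 9917 = 7·1416 + 5
11: 9917 = 11·901 + 6
13: 9917 = 13·762 + 11
17: 9917 = 17·583 + 6
19: 9917 = 19·521 + 18
23: 9917 = 23·431 + 4
29: 9917 = 29·341 + 28
31: 9917 = 31·319 + 28
37: 9917 = 37·268 + 1
41: 9917 = 41·241 + 36
43: 9917 = 43·230 + 27
47: 9917 = 47·211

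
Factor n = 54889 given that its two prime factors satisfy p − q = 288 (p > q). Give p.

419

Since p = q + 288, we have 54889 = q(q + 288), so q² + 288q − 54889 = 0.
Discriminant: 288² + 4·54889 = 82944 + 219556 = 302500; √302500 = 550.
q = (−288 + 550)/2 = 131, and p = q + 288 = 419.
Check: 131 · 419 = 54889.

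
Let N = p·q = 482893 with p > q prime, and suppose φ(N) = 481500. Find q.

φ(n) = (p−1)(q−1) = n − (p+q) + 1, so p + q = 482893 − 481500 + 1 = 1394.
p and q are the roots of t² − 1394t + 482893 = 0.
Discriminant: 1394² − 4·482893 = 1943236 − 1931572 = 11664; √11664 = 108.
q = (1394 − 108)/2 = 643, p = (1394 + 108)/2 = 751.
Check: 643 · 751 = 482893.

643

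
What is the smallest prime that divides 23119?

23119 is odd.
Digit sum 16, not divisible by 3.
Ends in 9: not divisible by 5.
7: 23119 = 7·3302 + 5
11: 23119 = 11·2101 + 8
13: 23119 = 13·1778 + 5
17: 23119 = 17·1359 + 16
19: 23119 = 19·1216 + 15
23: 23119 = 23·1005 + 4
29: 23119 = 29·797 + 6
31: 23119 = 31·745 + 24
37: 23119 = 37·624 + 31
41: 23119 = 41·563 + 36
43: 23119 = 43·537 + 28
47: 23119 = 47·491 + 42
53: 23119 = 53·436 + 11
59: 23119 = 59·391 + 50
61: 23119 = 61·379

61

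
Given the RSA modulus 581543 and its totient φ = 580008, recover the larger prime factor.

859

φ(n) = (p−1)(q−1) = n − (p+q) + 1, so p + q = 581543 − 580008 + 1 = 1536.
p and q are the roots of t² − 1536t + 581543 = 0.
Discriminant: 1536² − 4·581543 = 2359296 − 2326172 = 33124; √33124 = 182.
q = (1536 − 182)/2 = 677, p = (1536 + 182)/2 = 859.
Check: 677 · 859 = 581543.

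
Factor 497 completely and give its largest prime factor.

497 = 7 · 71
71 is prime.
So 497 = 7 · 71; the largest prime factor is 71.

71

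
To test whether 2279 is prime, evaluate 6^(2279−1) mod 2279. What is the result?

6^1 ≡ 6 (mod 2279)
6^2 ≡ 6^2 = 36 ≡ 36 (mod 2279)
6^4 ≡ 36^2 = 1296 ≡ 1296 (mod 2279)
6^8 ≡ 1296^2 = 1679616 ≡ 2272 (mod 2279)
6^16 ≡ 2272^2 = 5161984 ≡ 49 (mod 2279)
6^32 ≡ 49^2 = 2401 ≡ 122 (mod 2279)
6^64 ≡ 122^2 = 14884 ≡ 1210 (mod 2279)
6^128 ≡ 1210^2 = 1464100 ≡ 982 (mod 2279)
6^256 ≡ 982^2 = 964324 ≡ 307 (mod 2279)
6^512 ≡ 307^2 = 94249 ≡ 810 (mod 2279)
6^1024 ≡ 810^2 = 656100 ≡ 2027 (mod 2279)
6^2048 ≡ 2027^2 = 4108729 ≡ 1971 (mod 2279)
2278 = 2048 + 128 + 64 + 32 + 4 + 2 in binary powers of 2.
So 6^2278 ≡ 1971 · 982 · 1210 · 122 · 1296 · 36 ≡ 49 (mod 2279).
Since 49 ≠ 1, base 6 is a Fermat witness: 2279 is composite.

49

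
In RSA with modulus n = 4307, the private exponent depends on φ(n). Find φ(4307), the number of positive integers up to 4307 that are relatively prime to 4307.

4176

Factor: 4307 = 59 · 73.
φ(4307) = (59−1) · (73−1) = 58 · 72 = 4176.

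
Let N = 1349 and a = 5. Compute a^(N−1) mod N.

54

5^1 ≡ 5 (mod 1349)
5^2 ≡ 5^2 = 25 ≡ 25 (mod 1349)
5^4 ≡ 25^2 = 625 ≡ 625 (mod 1349)
5^8 ≡ 625^2 = 390625 ≡ 764 (mod 1349)
5^16 ≡ 764^2 = 583696 ≡ 928 (mod 1349)
5^32 ≡ 928^2 = 861184 ≡ 522 (mod 1349)
5^64 ≡ 522^2 = 272484 ≡ 1335 (mod 1349)
5^128 ≡ 1335^2 = 1782225 ≡ 196 (mod 1349)
5^256 ≡ 196^2 = 38416 ≡ 644 (mod 1349)
5^512 ≡ 644^2 = 414736 ≡ 593 (mod 1349)
5^1024 ≡ 593^2 = 351649 ≡ 909 (mod 1349)
1348 = 1024 + 256 + 64 + 4 in binary powers of 2.
So 5^1348 ≡ 909 · 644 · 1335 · 625 ≡ 54 (mod 1349).
Since 54 ≠ 1, base 5 is a Fermat witness: 1349 is composite.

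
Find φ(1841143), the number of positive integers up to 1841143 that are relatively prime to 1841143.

Factor: 1841143 = 89 · 137 · 151.
φ(1841143) = (89−1) · (137−1) · (151−1) = 88 · 136 · 150 = 1795200.

1795200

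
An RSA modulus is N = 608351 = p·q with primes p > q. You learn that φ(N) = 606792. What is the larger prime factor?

φ(n) = (p−1)(q−1) = n − (p+q) + 1, so p + q = 608351 − 606792 + 1 = 1560.
p and q are the roots of t² − 1560t + 608351 = 0.
Discriminant: 1560² − 4·608351 = 2433600 − 2433404 = 196; √196 = 14.
q = (1560 − 14)/2 = 773, p = (1560 + 14)/2 = 787.
Check: 773 · 787 = 608351.

787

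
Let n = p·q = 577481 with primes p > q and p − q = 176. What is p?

853

Since p = q + 176, we have 577481 = q(q + 176), so q² + 176q − 577481 = 0.
Discriminant: 176² + 4·577481 = 30976 + 2309924 = 2340900; √2340900 = 1530.
q = (−176 + 1530)/2 = 677, and p = q + 176 = 853.
Check: 677 · 853 = 577481.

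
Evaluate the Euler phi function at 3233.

Factor: 3233 = 53 · 61.
φ(3233) = (53−1) · (61−1) = 52 · 60 = 3120.

3120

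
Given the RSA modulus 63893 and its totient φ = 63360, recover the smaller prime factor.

181

φ(n) = (p−1)(q−1) = n − (p+q) + 1, so p + q = 63893 − 63360 + 1 = 534.
p and q are the roots of t² − 534t + 63893 = 0.
Discriminant: 534² − 4·63893 = 285156 − 255572 = 29584; √29584 = 172.
q = (534 − 172)/2 = 181, p = (534 + 172)/2 = 353.
Check: 181 · 353 = 63893.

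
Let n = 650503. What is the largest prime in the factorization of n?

73

650503 = 7 · 92929
92929 = 19 · 4891
4891 = 67 · 73
73 is prime.
So 650503 = 7 · 19 · 67 · 73; the largest prime factor is 73.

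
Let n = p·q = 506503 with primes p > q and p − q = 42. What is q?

691

Since p = q + 42, we have 506503 = q(q + 42), so q² + 42q − 506503 = 0.
Discriminant: 42² + 4·506503 = 1764 + 2026012 = 2027776; √2027776 = 1424.
q = (−42 + 1424)/2 = 691, and p = q + 42 = 733.
Check: 691 · 733 = 506503.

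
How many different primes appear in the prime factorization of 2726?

2726 = 2 · 1363
1363 = 29 · 47
2726 = 2 · 29 · 47, which has 3 distinct prime factors.

3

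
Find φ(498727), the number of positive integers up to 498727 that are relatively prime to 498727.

Factor: 498727 = 59 · 79 · 107.
φ(498727) = (59−1) · (79−1) · (107−1) = 58 · 78 · 106 = 479544.

479544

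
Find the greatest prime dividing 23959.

23959 = 13 · 1843
1843 = 19 · 97
97 is prime.
So 23959 = 13 · 19 · 97; the largest prime factor is 97.

97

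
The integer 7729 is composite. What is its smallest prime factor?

7729 is odd.
Digit sum 25, not divisible by 3.
Ends in 9: not divisible by 5.
7: 7729 = 7·1104 + 1
11: 7729 = 11·702 + 7
13: 7729 = 13·594 + 7
17: 7729 = 17·454 + 11
19: 7729 = 19·406 + 15
23: 7729 = 23·336 + 1
29: 7729 = 29·266 + 15
31: 7729 = 31·249 + 10
37: 7729 = 37·208 + 33
41: 7729 = 41·188 + 21
43: 7729 = 43·179 + 32
47: 7729 = 47·164 + 21
53: 7729 = 53·145 + 44
59: 7729 = 59·131

59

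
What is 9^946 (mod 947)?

9^1 ≡ 9 (mod 947)
9^2 ≡ 9^2 = 81 ≡ 81 (mod 947)
9^4 ≡ 81^2 = 6561 ≡ 879 (mod 947)
9^8 ≡ 879^2 = 772641 ≡ 836 (mod 947)
9^16 ≡ 836^2 = 698896 ≡ 10 (mod 947)
9^32 ≡ 10^2 = 100 ≡ 100 (mod 947)
9^64 ≡ 100^2 = 10000 ≡ 530 (mod 947)
9^128 ≡ 530^2 = 280900 ≡ 588 (mod 947)
9^256 ≡ 588^2 = 345744 ≡ 89 (mod 947)
9^512 ≡ 89^2 = 7921 ≡ 345 (mod 947)
946 = 512 + 256 + 128 + 32 + 16 + 2 in binary powers of 2.
So 9^946 ≡ 345 · 89 · 588 · 100 · 10 · 81 ≡ 1 (mod 947).
Since the result is 1, base 9 gives no evidence that 947 is composite.

1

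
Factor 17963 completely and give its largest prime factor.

71

17963 = 11 · 1633
1633 = 23 · 71
71 is prime.
So 17963 = 11 · 23 · 71; the largest prime factor is 71.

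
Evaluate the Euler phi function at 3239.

3120

Factor: 3239 = 41 · 79.
φ(3239) = (41−1) · (79−1) = 40 · 78 = 3120.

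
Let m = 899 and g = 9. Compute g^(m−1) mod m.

545

9^1 ≡ 9 (mod 899)
9^2 ≡ 9^2 = 81 ≡ 81 (mod 899)
9^4 ≡ 81^2 = 6561 ≡ 268 (mod 899)
9^8 ≡ 268^2 = 71824 ≡ 803 (mod 899)
9^16 ≡ 803^2 = 644809 ≡ 226 (mod 899)
9^32 ≡ 226^2 = 51076 ≡ 732 (mod 899)
9^64 ≡ 732^2 = 535824 ≡ 20 (mod 899)
9^128 ≡ 20^2 = 400 ≡ 400 (mod 899)
9^256 ≡ 400^2 = 160000 ≡ 877 (mod 899)
9^512 ≡ 877^2 = 769129 ≡ 484 (mod 899)
898 = 512 + 256 + 128 + 2 in binary powers of 2.
So 9^898 ≡ 484 · 877 · 400 · 81 ≡ 545 (mod 899).
Since 545 ≠ 1, base 9 is a Fermat witness: 899 is composite.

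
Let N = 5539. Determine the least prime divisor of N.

5539 is odd.
Digit sum 22, not divisible by 3.
Ends in 9: not divisible by 5.
7: 5539 = 7·791 + 2
11: 5539 = 11·503 + 6
13: 5539 = 13·426 + 1
17: 5539 = 17·325 + 14
19: 5539 = 19·291 + 10
23: 5539 = 23·240 + 19
29: 5539 = 29·191

29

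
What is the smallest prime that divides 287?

7

287 is odd.
Digit sum 17, not divisible by 3.
Ends in 7: not divisible by 5.
7: 287 = 7·41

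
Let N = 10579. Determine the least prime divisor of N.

71

10579 is odd.
Digit sum 22, not divisible by 3.
Ends in 9: not divisible by 5.
7: 10579 = 7·1511 + 2
11: 10579 = 11·961 + 8
13: 10579 = 13·813 + 10
17: 10579 = 17·622 + 5
19: 10579 = 19·556 + 15
23: 10579 = 23·459 + 22
29: 10579 = 29·364 + 23
31: 10579 = 31·341 + 8
37: 10579 = 37·285 + 34
41: 10579 = 41·258 + 1
43: 10579 = 43·246 + 1
47: 10579 = 47·225 + 4
53: 10579 = 53·199 + 32
59: 10579 = 59·179 + 18
61: 10579 = 61·173 + 26
67: 10579 = 67·157 + 60
71: 10579 = 71·149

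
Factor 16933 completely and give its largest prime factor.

59

16933 = 7 · 2419
2419 = 41 · 59
59 is prime.
So 16933 = 7 · 41 · 59; the largest prime factor is 59.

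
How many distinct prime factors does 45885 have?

5

45885 = 3 · 15295
15295 = 5 · 3059
3059 = 7 · 437
437 = 19 · 23
45885 = 3 · 5 · 7 · 19 · 23, which has 5 distinct prime factors.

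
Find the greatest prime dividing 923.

923 = 13 · 71
71 is prime.
So 923 = 13 · 71; the largest prime factor is 71.

71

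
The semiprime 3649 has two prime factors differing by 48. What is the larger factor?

Since p = q + 48, we have 3649 = q(q + 48), so q² + 48q − 3649 = 0.
Discriminant: 48² + 4·3649 = 2304 + 14596 = 16900; √16900 = 130.
q = (−48 + 130)/2 = 41, and p = q + 48 = 89.
Check: 41 · 89 = 3649.

89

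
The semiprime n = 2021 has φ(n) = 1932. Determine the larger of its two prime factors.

47

φ(n) = (p−1)(q−1) = n − (p+q) + 1, so p + q = 2021 − 1932 + 1 = 90.
p and q are the roots of t² − 90t + 2021 = 0.
Discriminant: 90² − 4·2021 = 8100 − 8084 = 16; √16 = 4.
q = (90 − 4)/2 = 43, p = (90 + 4)/2 = 47.
Check: 43 · 47 = 2021.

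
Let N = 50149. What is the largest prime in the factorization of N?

50149 = 11 · 4559
4559 = 47 · 97
97 is prime.
So 50149 = 11 · 47 · 97; the largest prime factor is 97.

97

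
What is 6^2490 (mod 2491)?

1865

6^1 ≡ 6 (mod 2491)
6^2 ≡ 6^2 = 36 ≡ 36 (mod 2491)
6^4 ≡ 36^2 = 1296 ≡ 1296 (mod 2491)
6^8 ≡ 1296^2 = 1679616 ≡ 682 (mod 2491)
6^16 ≡ 682^2 = 465124 ≡ 1798 (mod 2491)
6^32 ≡ 1798^2 = 3232804 ≡ 1977 (mod 2491)
6^64 ≡ 1977^2 = 3908529 ≡ 150 (mod 2491)
6^128 ≡ 150^2 = 22500 ≡ 81 (mod 2491)
6^256 ≡ 81^2 = 6561 ≡ 1579 (mod 2491)
6^512 ≡ 1579^2 = 2493241 ≡ 2241 (mod 2491)
6^1024 ≡ 2241^2 = 5022081 ≡ 225 (mod 2491)
6^2048 ≡ 225^2 = 50625 ≡ 805 (mod 2491)
2490 = 2048 + 256 + 128 + 32 + 16 + 8 + 2 in binary powers of 2.
So 6^2490 ≡ 805 · 1579 · 81 · 1977 · 1798 · 682 · 36 ≡ 1865 (mod 2491).
Since 1865 ≠ 1, base 6 is a Fermat witness: 2491 is composite.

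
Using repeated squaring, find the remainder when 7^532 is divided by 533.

113

7^1 ≡ 7 (mod 533)
7^2 ≡ 7^2 = 49 ≡ 49 (mod 533)
7^4 ≡ 49^2 = 2401 ≡ 269 (mod 533)
7^8 ≡ 269^2 = 72361 ≡ 406 (mod 533)
7^16 ≡ 406^2 = 164836 ≡ 139 (mod 533)
7^32 ≡ 139^2 = 19321 ≡ 133 (mod 533)
7^64 ≡ 133^2 = 17689 ≡ 100 (mod 533)
7^128 ≡ 100^2 = 10000 ≡ 406 (mod 533)
7^256 ≡ 406^2 = 164836 ≡ 139 (mod 533)
7^512 ≡ 139^2 = 19321 ≡ 133 (mod 533)
532 = 512 + 16 + 4 in binary powers of 2.
So 7^532 ≡ 133 · 139 · 269 ≡ 113 (mod 533).
Since 113 ≠ 1, base 7 is a Fermat witness: 533 is composite.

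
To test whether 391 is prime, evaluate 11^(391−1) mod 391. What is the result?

110

11^1 ≡ 11 (mod 391)
11^2 ≡ 11^2 = 121 ≡ 121 (mod 391)
11^4 ≡ 121^2 = 14641 ≡ 174 (mod 391)
11^8 ≡ 174^2 = 30276 ≡ 169 (mod 391)
11^16 ≡ 169^2 = 28561 ≡ 18 (mod 391)
11^32 ≡ 18^2 = 324 ≡ 324 (mod 391)
11^64 ≡ 324^2 = 104976 ≡ 188 (mod 391)
11^128 ≡ 188^2 = 35344 ≡ 154 (mod 391)
11^256 ≡ 154^2 = 23716 ≡ 256 (mod 391)
390 = 256 + 128 + 4 + 2 in binary powers of 2.
So 11^390 ≡ 256 · 154 · 174 · 121 ≡ 110 (mod 391).
Since 110 ≠ 1, base 11 is a Fermat witness: 391 is composite.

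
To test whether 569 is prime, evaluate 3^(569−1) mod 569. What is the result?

3^1 ≡ 3 (mod 569)
3^2 ≡ 3^2 = 9 ≡ 9 (mod 569)
3^4 ≡ 9^2 = 81 ≡ 81 (mod 569)
3^8 ≡ 81^2 = 6561 ≡ 302 (mod 569)
3^16 ≡ 302^2 = 91204 ≡ 164 (mod 569)
3^32 ≡ 164^2 = 26896 ≡ 153 (mod 569)
3^64 ≡ 153^2 = 23409 ≡ 80 (mod 569)
3^128 ≡ 80^2 = 6400 ≡ 141 (mod 569)
3^256 ≡ 141^2 = 19881 ≡ 535 (mod 569)
3^512 ≡ 535^2 = 286225 ≡ 18 (mod 569)
568 = 512 + 32 + 16 + 8 in binary powers of 2.
So 3^568 ≡ 18 · 153 · 164 · 302 ≡ 1 (mod 569).
Since the result is 1, base 3 gives no evidence that 569 is composite.

1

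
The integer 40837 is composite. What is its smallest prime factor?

97

40837 is odd.
Digit sum 22, not divisible by 3.
Ends in 7: not divisible by 5.
7: 40837 = 7·5833 + 6
11: 40837 = 11·3712 + 5
13: 40837 = 13·3141 + 4
17: 40837 = 17·2402 + 3
19: 40837 = 19·2149 + 6
23: 40837 = 23·1775 + 12
29: 40837 = 29·1408 + 5
31: 40837 = 31·1317 + 10
37: 40837 = 37·1103 + 26
41: 40837 = 41·996 + 1
43: 40837 = 43·949 + 30
47: 40837 = 47·868 + 41
53: 40837 = 53·770 + 27
59: 40837 = 59·692 + 9
61: 40837 = 61·669 + 28
67: 40837 = 67·609 + 34
71: 40837 = 71·575 + 12
73: 40837 = 73·559 + 30
79: 40837 = 79·516 + 73
83: 40837 = 83·492 + 1
89: 40837 = 89·458 + 75
97: 40837 = 97·421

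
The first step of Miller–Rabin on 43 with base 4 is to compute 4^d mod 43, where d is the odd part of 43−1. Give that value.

1

43 − 1 = 42 = 2^1 · 21, so d = 21.
4^1 ≡ 4 (mod 43)
4^2 ≡ 4^2 = 16 ≡ 16 (mod 43)
4^4 ≡ 16^2 = 256 ≡ 41 (mod 43)
4^8 ≡ 41^2 = 1681 ≡ 4 (mod 43)
4^16 ≡ 4^2 = 16 ≡ 16 (mod 43)
21 = 16 + 4 + 1 in binary powers of 2.
So 4^21 ≡ 16 · 41 · 4 ≡ 1 (mod 43).
Since 4^d ≡ 1 (mod 43), base 4 does not prove 43 composite.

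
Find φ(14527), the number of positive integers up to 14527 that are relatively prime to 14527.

14256

Factor: 14527 = 73 · 199.
φ(14527) = (73−1) · (199−1) = 72 · 198 = 14256.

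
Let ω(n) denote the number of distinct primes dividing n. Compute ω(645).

645 = 3 · 215
215 = 5 · 43
645 = 3 · 5 · 43, which has 3 distinct prime factors.

3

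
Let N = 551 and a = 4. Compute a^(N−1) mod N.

517

4^1 ≡ 4 (mod 551)
4^2 ≡ 4^2 = 16 ≡ 16 (mod 551)
4^4 ≡ 16^2 = 256 ≡ 256 (mod 551)
4^8 ≡ 256^2 = 65536 ≡ 518 (mod 551)
4^16 ≡ 518^2 = 268324 ≡ 538 (mod 551)
4^32 ≡ 538^2 = 289444 ≡ 169 (mod 551)
4^64 ≡ 169^2 = 28561 ≡ 460 (mod 551)
4^128 ≡ 460^2 = 211600 ≡ 16 (mod 551)
4^256 ≡ 16^2 = 256 ≡ 256 (mod 551)
4^512 ≡ 256^2 = 65536 ≡ 518 (mod 551)
550 = 512 + 32 + 4 + 2 in binary powers of 2.
So 4^550 ≡ 518 · 169 · 256 · 16 ≡ 517 (mod 551).
Since 517 ≠ 1, base 4 is a Fermat witness: 551 is composite.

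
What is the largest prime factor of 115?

23

115 = 5 · 23
23 is prime.
So 115 = 5 · 23; the largest prime factor is 23.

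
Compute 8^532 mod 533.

469

8^1 ≡ 8 (mod 533)
8^2 ≡ 8^2 = 64 ≡ 64 (mod 533)
8^4 ≡ 64^2 = 4096 ≡ 365 (mod 533)
8^8 ≡ 365^2 = 133225 ≡ 508 (mod 533)
8^16 ≡ 508^2 = 258064 ≡ 92 (mod 533)
8^32 ≡ 92^2 = 8464 ≡ 469 (mod 533)
8^64 ≡ 469^2 = 219961 ≡ 365 (mod 533)
8^128 ≡ 365^2 = 133225 ≡ 508 (mod 533)
8^256 ≡ 508^2 = 258064 ≡ 92 (mod 533)
8^512 ≡ 92^2 = 8464 ≡ 469 (mod 533)
532 = 512 + 16 + 4 in binary powers of 2.
So 8^532 ≡ 469 · 92 · 365 ≡ 469 (mod 533).
Since 469 ≠ 1, base 8 is a Fermat witness: 533 is composite.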